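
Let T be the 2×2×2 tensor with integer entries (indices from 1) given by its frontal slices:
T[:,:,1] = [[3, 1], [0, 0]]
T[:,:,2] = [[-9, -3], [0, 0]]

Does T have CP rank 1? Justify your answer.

Yes

If T = a (x) b (x) c then every fibre of T is a multiple of the corresponding factor, so read the factors off the fibres through the nonzero entry T[1,1,1] = 3.
The mode-1 fibre T[:,1,1] = [3, 0] gives a = [1, 0] (primitive direction); the mode-2 fibre T[1,:,1] = [3, 1] gives b = [3, 1]; then c[k] = T[1,1,k] / (a[1]·b[1]) = [3, -9] / 3 = [1, -3].
Expanding [1, 0] (x) [3, 1] (x) [1, -3] reproduces all 8 entries of T, so T = [1, 0] (x) [3, 1] (x) [1, -3] and rank(T) ≤ 1.
Equivalently every frontal slice T[:,:,k] is c[k] times the rank-1 matrix [1, 0] (x) [3, 1]. So T has rank 1 (it is nonzero).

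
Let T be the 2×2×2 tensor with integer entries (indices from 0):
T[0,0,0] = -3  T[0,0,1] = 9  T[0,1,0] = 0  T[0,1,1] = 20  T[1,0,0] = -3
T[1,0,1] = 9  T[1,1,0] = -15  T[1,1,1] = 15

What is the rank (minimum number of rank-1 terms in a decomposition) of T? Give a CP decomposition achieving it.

rank(T) = 2

Lower bound: in the mode-1 unfolding of T (rows indexed by i, columns by (j,k)) the 2×2 minor on rows i ∈ {0, 1}, columns (j,k) ∈ {(0,0), (1,0)} is det [[-3, 0], [-3, -15]] = 45 ≠ 0, so that unfolding has rank ≥ 2 and hence rank(T) ≥ 2 (CP rank is at least every unfolding rank, though it can be larger).
Upper bound: with S_k = T[:,:,k], the two rank-1 terms a₁b₁ᵀ, a₂b₂ᵀ are the rank-1 members of the pencil x·S₀ + y·S₁.
det(x·S₀ + y·S₁) is 45·x² − 120·xy − 45·y² = 15·(x − 3·y)(3·x + y), vanishing at (x:y) = (3:1) and (1:-3).
M₁ = 3·S₀ + S₁ = [[0, 20], [0, -30]] = 10·(2, -3)(0, 1)ᵀ and M₂ = S₀ − 3·S₁ = [[-30, -60], [-30, -60]] = (-30)·(1, 1)(1, 2)ᵀ, so take a₁ = (2, -3), b₁ = (0, 1), a₂ = (1, 1), b₂ = (1, 2).
Each slice is an integer combination of E₁ = a₁b₁ᵀ and E₂ = a₂b₂ᵀ: S₀ = 3·E₁ − 3·E₂, S₁ = E₁ + 9·E₂; reading off coefficients, c₁ = (3, 1) and c₂ = (-3, 9).
Hence T = (2, -3) ⊗ (0, 1) ⊗ (3, 1) + (1, 1) ⊗ (1, 2) ⊗ (-3, 9), so rank(T) ≤ 2.
These bounds meet, so rank(T) = 2.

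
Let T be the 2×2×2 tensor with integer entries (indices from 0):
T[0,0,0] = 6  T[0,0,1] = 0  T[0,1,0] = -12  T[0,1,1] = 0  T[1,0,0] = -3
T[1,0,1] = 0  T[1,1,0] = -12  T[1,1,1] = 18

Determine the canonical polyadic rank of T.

2

Lower bound: in the mode-3 unfolding of T (rows indexed by k, columns by (i,j)) the 2×2 minor on rows k ∈ {0, 1}, columns (i,j) ∈ {(0,0), (1,1)} is det [[6, -12], [0, 18]] = 108 ≠ 0, so that unfolding has rank ≥ 2 and hence rank(T) ≥ 2 (CP rank is at least every unfolding rank, though it can be larger).
Upper bound: with S_k = T[:,:,k], the two rank-1 terms a₁b₁ᵀ, a₂b₂ᵀ are the rank-1 members of the pencil x·S₀ + y·S₁.
det(x·S₀ + y·S₁) is −108·x² + 108·xy = (-108)·(x − y)(x), vanishing at (x:y) = (1:1) and (0:1).
M₁ = S₀ + S₁ = [[6, -12], [-3, 6]] = 3·(2, -1)(1, -2)ᵀ and M₂ = S₁ = [[0, 0], [0, 18]] = 18·(0, 1)(0, 1)ᵀ, so take a₁ = (2, -1), b₁ = (1, -2), a₂ = (0, 1), b₂ = (0, 1).
Each slice is an integer combination of E₁ = a₁b₁ᵀ and E₂ = a₂b₂ᵀ: S₀ = 3·E₁ − 18·E₂, S₁ = 18·E₂; reading off coefficients, c₁ = (3, 0) and c₂ = (-18, 18).
Hence T = (2, -1) (x) (1, -2) (x) (3, 0) + (0, 1) (x) (0, 1) (x) (-18, 18), so rank(T) ≤ 2.
These bounds meet, so rank(T) = 2.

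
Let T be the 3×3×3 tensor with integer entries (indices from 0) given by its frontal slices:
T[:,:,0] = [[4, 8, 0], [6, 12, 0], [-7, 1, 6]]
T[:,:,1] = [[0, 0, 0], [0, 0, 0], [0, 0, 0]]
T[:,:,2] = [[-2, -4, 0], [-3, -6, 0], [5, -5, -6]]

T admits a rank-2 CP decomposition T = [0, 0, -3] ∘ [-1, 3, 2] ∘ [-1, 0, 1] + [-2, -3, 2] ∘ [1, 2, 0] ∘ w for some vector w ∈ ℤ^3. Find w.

w = [-2, 0, 1]

Subtract the known terms from T to get the rank-1 residual R = [-2, -3, 2] ∘ [1, 2, 0] ∘ w, so R[i,j,k] = a[i]·b[j]·w[k]. Pick indices with nonzero a[0]·b[0] = (-2)·(1) = -2. Only the fibre through (0,0,·) is needed: R[0,0,:] = T[0,0,:] − Σₗ aₗ[0]bₗ[0]cₗ = [4, 0, -2] − (0)·(-1)·[-1, 0, 1] = [4, 0, -2]. Then w[k] = R[0,0,k] / -2 for each k, giving w = [4, 0, -2] / -2 = [-2, 0, 1].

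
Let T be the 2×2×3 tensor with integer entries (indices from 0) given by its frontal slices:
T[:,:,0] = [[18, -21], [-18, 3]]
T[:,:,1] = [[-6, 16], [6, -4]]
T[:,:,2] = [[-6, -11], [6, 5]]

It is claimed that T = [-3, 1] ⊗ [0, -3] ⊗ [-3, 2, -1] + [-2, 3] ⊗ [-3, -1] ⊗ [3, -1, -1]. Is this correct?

No

Reconstruct entry (1,0,0) from the claimed factors: Σₗ aₗ[1]bₗ[0]cₗ[0] = (1)·(0)·(-3) + (3)·(-3)·(3) = -27, but T[1,0,0] = -18. The claim is false.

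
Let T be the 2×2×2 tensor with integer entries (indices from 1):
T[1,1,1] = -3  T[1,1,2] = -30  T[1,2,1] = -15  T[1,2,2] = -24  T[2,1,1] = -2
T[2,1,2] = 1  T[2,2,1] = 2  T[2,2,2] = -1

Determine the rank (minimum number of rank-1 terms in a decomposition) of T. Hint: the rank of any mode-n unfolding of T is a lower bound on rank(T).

Lower bound: in the mode-3 unfolding of T (rows indexed by k, columns by (i,j)) the 2×2 minor on rows k ∈ {1, 2}, columns (i,j) ∈ {(1,1), (1,2)} is det [[-3, -15], [-30, -24]] = -378 ≠ 0, so that unfolding has rank ≥ 2 and hence rank(T) ≥ 2 (CP rank is at least every unfolding rank, though it can be larger).
Upper bound: with S_k = T[:,:,k], the two rank-1 terms a₁b₁ᵀ, a₂b₂ᵀ are the rank-1 members of the pencil x·S₁ + y·S₂.
det(x·S₁ + y·S₂) is −36·x² − 90·xy + 54·y² = (-18)·(x + 3·y)(2·x − y), vanishing at (x:y) = (3:-1) and (1:2).
M₁ = 3·S₁ − S₂ = [[21, -21], [-7, 7]] = 7·(3, -1)(1, -1)ᵀ and M₂ = S₁ + 2·S₂ = [[-63, -63], [0, 0]] = (-63)·(1, 0)(1, 1)ᵀ, so take a₁ = (3, -1), b₁ = (1, -1), a₂ = (1, 0), b₂ = (1, 1).
Each slice is an integer combination of E₁ = a₁b₁ᵀ and E₂ = a₂b₂ᵀ: S₁ = 2·E₁ − 9·E₂, S₂ = −E₁ − 27·E₂; reading off coefficients, c₁ = (2, -1) and c₂ = (-9, -27).
Hence T = (3, -1) ⊗ (1, -1) ⊗ (2, -1) + (1, 0) ⊗ (1, 1) ⊗ (-9, -27), so rank(T) ≤ 2.
These bounds meet, so rank(T) = 2.

2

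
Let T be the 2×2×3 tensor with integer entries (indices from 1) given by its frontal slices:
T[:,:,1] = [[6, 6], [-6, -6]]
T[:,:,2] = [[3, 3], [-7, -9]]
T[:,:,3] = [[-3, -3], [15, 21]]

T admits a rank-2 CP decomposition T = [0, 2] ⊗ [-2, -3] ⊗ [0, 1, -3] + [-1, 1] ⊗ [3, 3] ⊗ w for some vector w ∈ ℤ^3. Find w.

Subtract the known terms from T to get the rank-1 residual R = [-1, 1] ⊗ [3, 3] ⊗ w, so R[i,j,k] = a[i]·b[j]·w[k]. Pick indices with nonzero a[1]·b[1] = (-1)·(3) = -3. Only the fibre through (1,1,·) is needed: R[1,1,:] = T[1,1,:] − Σₗ aₗ[1]bₗ[1]cₗ = [6, 3, -3] − (0)·(-2)·[0, 1, -3] = [6, 3, -3]. Then w[k] = R[1,1,k] / -3 for each k, giving w = [6, 3, -3] / -3 = [-2, -1, 1].

w = [-2, -1, 1]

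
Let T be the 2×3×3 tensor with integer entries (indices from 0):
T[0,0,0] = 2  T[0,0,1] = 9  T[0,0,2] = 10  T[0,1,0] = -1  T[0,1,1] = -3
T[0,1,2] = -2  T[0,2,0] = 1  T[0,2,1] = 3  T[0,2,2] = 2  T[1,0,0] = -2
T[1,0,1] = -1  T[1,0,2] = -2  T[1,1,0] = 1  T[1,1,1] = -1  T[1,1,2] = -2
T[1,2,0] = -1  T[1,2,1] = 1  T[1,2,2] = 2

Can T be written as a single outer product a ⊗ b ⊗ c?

The mode-3 unfolding of T (rows indexed by k, columns by (i,j) = (0,0), (0,1), (0,2), (1,0), (1,1), (1,2)) is [[2, -1, 1, -2, 1, -1], [9, -3, 3, -1, -1, 1], [10, -2, 2, -2, -2, 2]].
There the 3×3 minor on rows k ∈ {0, 1, 2}, columns (i,j) ∈ {(0,0), (0,1), (1,0)} is det [[2, -1, -2], [9, -3, -1], [10, -2, -2]] = -24 ≠ 0, so this unfolding has rank ≥ 3; CP rank is at least every unfolding rank, so rank(T) ≥ 3.
In particular rank(T) ≥ 3 > 1, so T is not rank-1.

No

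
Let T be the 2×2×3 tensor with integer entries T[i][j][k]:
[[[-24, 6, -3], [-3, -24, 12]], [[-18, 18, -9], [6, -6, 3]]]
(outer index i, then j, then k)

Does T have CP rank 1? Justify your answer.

No

The mode-3 unfolding of T (rows indexed by k, columns by (i,j) = (0,0), (0,1), (1,0), (1,1)) is [[-24, -3, -18, 6], [6, -24, 18, -6], [-3, 12, -9, 3]].
There the 2×2 minor on rows k ∈ {0, 1}, columns (i,j) ∈ {(0,0), (0,1)} is det [[-24, -3], [6, -24]] = 594 ≠ 0, so this unfolding has rank ≥ 2; CP rank is at least every unfolding rank, so rank(T) ≥ 2.
In particular rank(T) ≥ 2 > 1, so T is not rank-1.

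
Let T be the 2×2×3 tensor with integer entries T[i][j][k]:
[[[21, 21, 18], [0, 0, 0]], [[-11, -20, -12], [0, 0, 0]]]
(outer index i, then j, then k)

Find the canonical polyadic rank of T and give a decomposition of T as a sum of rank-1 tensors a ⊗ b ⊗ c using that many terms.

Lower bound: the mode-3 unfolding of T (rows indexed by k, columns by (i,j) = (0,0), (0,1), (1,0), (1,1)) is [[21, 0, -11, 0], [21, 0, -20, 0], [18, 0, -12, 0]].
There the 2×2 minor on rows k ∈ {0, 1}, columns (i,j) ∈ {(0,0), (1,0)} is det [[21, -11], [21, -20]] = -189 ≠ 0, so this unfolding has rank ≥ 2; CP rank is at least every unfolding rank, so rank(T) ≥ 2. (This is only a lower bound: in general the CP rank may exceed every unfolding rank, so we still need to exhibit 2 rank-1 terms summing to T.)
Upper bound — finding two terms. Every mode-2 slice of T is a multiple of one matrix: T[:,j,:] = b[j]·M with b = [1, 0] and M = [[21, 21, 18], [-11, -20, -12]] (rows indexed by i, columns by k). So it suffices to write M as a sum of two rank-1 matrices.
Splitting M by its rows (i = 0, 1), M = [1, 0][21, 21, 18]ᵀ + [0, 1][-11, -20, -12]ᵀ.
Hence T = [1, 0] ⊗ [1, 0] ⊗ [21, 21, 18] + [0, 1] ⊗ [1, 0] ⊗ [-11, -20, -12], so rank(T) ≤ 2.
These bounds meet, so rank(T) = 2.
Check entry T[1,0,1] = -20: (0)·(1)·(21) + (1)·(1)·(-20) = -20.

rank(T) = 2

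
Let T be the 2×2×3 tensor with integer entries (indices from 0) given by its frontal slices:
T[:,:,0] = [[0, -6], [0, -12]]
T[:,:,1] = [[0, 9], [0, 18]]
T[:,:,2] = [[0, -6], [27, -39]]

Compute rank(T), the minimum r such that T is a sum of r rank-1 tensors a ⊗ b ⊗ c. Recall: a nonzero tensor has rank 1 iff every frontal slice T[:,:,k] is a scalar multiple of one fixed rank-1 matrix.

Lower bound: the mode-2 unfolding of T (rows indexed by j, columns by (i,k) = (0,0), (0,1), (0,2), (1,0), (1,1), (1,2)) is [[0, 0, 0, 0, 0, 27], [-6, 9, -6, -12, 18, -39]].
There the 2×2 minor on rows j ∈ {0, 1}, columns (i,k) ∈ {(0,0), (1,2)} is det [[0, 27], [-6, -39]] = 162 ≠ 0, so this unfolding has rank ≥ 2; CP rank is at least every unfolding rank, so rank(T) ≥ 2. (Flattening ranks never certify an upper bound on CP rank; for that we must actually write T with 2 rank-1 terms.)
Upper bound — finding two terms. Write S_k = T[:,:,k] for the frontal slices: S₀ = [[0, -6], [0, -12]], S₁ = [[0, 9], [0, 18]], S₂ = [[0, -6], [27, -39]].
If T = a₁ ⊗ b₁ ⊗ c₁ + a₂ ⊗ b₂ ⊗ c₂ then each S_k = c₁[k]·a₁b₁ᵀ + c₂[k]·a₂b₂ᵀ. S₀ and S₂ are linearly independent, so a₁b₁ᵀ and a₂b₂ᵀ must span the same plane of matrices: they are the rank-1 matrices of the form x·S₀ + y·S₂.
det(x·S₀ + y·S₂) is 162·xy + 162·y² = 162·(y)(x + y), vanishing at (x:y) = (1:0) and (1:-1).
M₁ = S₀ = [[0, -6], [0, -12]] = (-6)·(1, 2)(0, 1)ᵀ and M₂ = S₀ − S₂ = [[0, 0], [-27, 27]] = (-27)·(0, 1)(1, -1)ᵀ, so take a₁ = (1, 2), b₁ = (0, 1), a₂ = (0, 1), b₂ = (1, -1).
Each slice is an integer combination of E₁ = a₁b₁ᵀ and E₂ = a₂b₂ᵀ: S₀ = −6·E₁, S₁ = 9·E₁, S₂ = −6·E₁ + 27·E₂; reading off coefficients, c₁ = (-6, 9, -6) and c₂ = (0, 0, 27).
Hence T = (1, 2) ⊗ (0, 1) ⊗ (-6, 9, -6) + (0, 1) ⊗ (1, -1) ⊗ (0, 0, 27), so rank(T) ≤ 2.
These bounds meet, so rank(T) = 2.

2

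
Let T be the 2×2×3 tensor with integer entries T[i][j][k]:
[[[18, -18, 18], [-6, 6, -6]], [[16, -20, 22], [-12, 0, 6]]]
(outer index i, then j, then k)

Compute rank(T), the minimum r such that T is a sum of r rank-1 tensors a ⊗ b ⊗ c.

2

Lower bound: the mode-1 unfolding of T (rows indexed by i, columns by (j,k) = (0,0), (0,1), (0,2), (1,0), (1,1), (1,2)) is [[18, -18, 18, -6, 6, -6], [16, -20, 22, -12, 0, 6]].
There the 2×2 minor on rows i ∈ {0, 1}, columns (j,k) ∈ {(0,0), (0,1)} is det [[18, -18], [16, -20]] = -72 ≠ 0, so this unfolding has rank ≥ 2; CP rank is at least every unfolding rank, so rank(T) ≥ 2. (Flattening ranks never certify an upper bound on CP rank; for that we must actually write T with 2 rank-1 terms.)
Upper bound — finding two terms. Write S_k = T[:,:,k] for the frontal slices: S₀ = [[18, -6], [16, -12]], S₁ = [[-18, 6], [-20, 0]], S₂ = [[18, -6], [22, 6]].
If T = a₁ ⊗ b₁ ⊗ c₁ + a₂ ⊗ b₂ ⊗ c₂ then each S_k = c₁[k]·a₁b₁ᵀ + c₂[k]·a₂b₂ᵀ. S₀ and S₁ are linearly independent, so a₁b₁ᵀ and a₂b₂ᵀ must span the same plane of matrices: they are the rank-1 matrices of the form x·S₀ + y·S₁.
det(x·S₀ + y·S₁) is −120·x² + 120·y² = (-120)·(x − y)(x + y), vanishing at (x:y) = (1:1) and (1:-1).
M₁ = S₀ + S₁ = [[0, 0], [-4, -12]] = (-4)·[0, 1][1, 3]ᵀ and M₂ = S₀ − S₁ = [[36, -12], [36, -12]] = 12·[1, 1][3, -1]ᵀ, so take a₁ = [0, 1], b₁ = [1, 3], a₂ = [1, 1], b₂ = [3, -1].
Each slice is an integer combination of E₁ = a₁b₁ᵀ and E₂ = a₂b₂ᵀ: S₀ = −2·E₁ + 6·E₂, S₁ = −2·E₁ − 6·E₂, S₂ = 4·E₁ + 6·E₂; reading off coefficients, c₁ = [-2, -2, 4] and c₂ = [6, -6, 6].
Hence T = [0, 1] ⊗ [1, 3] ⊗ [-2, -2, 4] + [1, 1] ⊗ [3, -1] ⊗ [6, -6, 6], so rank(T) ≤ 2.
These bounds meet, so rank(T) = 2.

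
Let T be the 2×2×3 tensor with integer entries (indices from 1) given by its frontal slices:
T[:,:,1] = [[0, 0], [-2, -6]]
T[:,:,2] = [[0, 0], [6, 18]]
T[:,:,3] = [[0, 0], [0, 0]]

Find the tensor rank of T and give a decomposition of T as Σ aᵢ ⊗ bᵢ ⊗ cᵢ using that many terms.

Lower bound: T ≠ 0 (e.g. T[2,1,1] = -2), so rank(T) ≥ 1.
Upper bound: if T = a ⊗ b ⊗ c then every fibre of T is a multiple of the corresponding factor, so read the factors off the fibres through the nonzero entry T[2,1,1] = -2.
The mode-1 fibre T[:,1,1] = [0, -2] gives a = [0, 1] (primitive direction); the mode-2 fibre T[2,:,1] = [-2, -6] gives b = [1, 3]; then c[k] = T[2,1,k] / (a[2]·b[1]) = [-2, 6, 0] / 1 = [-2, 6, 0].
Expanding [0, 1] ⊗ [1, 3] ⊗ [-2, 6, 0] reproduces all 12 entries of T, so T = [0, 1] ⊗ [1, 3] ⊗ [-2, 6, 0] and rank(T) ≤ 1.
These bounds meet, so rank(T) = 1.
Check entry T[2,2,2] = 18: (1)·(3)·(6) = 18.

rank(T) = 1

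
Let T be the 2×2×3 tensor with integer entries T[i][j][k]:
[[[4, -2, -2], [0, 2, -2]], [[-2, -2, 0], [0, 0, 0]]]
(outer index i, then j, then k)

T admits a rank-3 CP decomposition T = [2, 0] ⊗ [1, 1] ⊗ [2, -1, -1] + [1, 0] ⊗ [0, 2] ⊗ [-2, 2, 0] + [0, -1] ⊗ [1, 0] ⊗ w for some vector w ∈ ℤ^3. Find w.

Subtract the known terms from T to get the rank-1 residual R = [0, -1] ⊗ [1, 0] ⊗ w, so R[i,j,k] = a[i]·b[j]·w[k]. Pick indices with nonzero a[1]·b[0] = (-1)·(1) = -1. Only the fibre through (1,0,·) is needed: R[1,0,:] = T[1,0,:] − Σₗ aₗ[1]bₗ[0]cₗ = [-2, -2, 0] − (0)·(1)·[2, -1, -1] − (0)·(0)·[-2, 2, 0] = [-2, -2, 0]. Then w[k] = R[1,0,k] / -1 for each k, giving w = [-2, -2, 0] / -1 = [2, 2, 0].

w = [2, 2, 0]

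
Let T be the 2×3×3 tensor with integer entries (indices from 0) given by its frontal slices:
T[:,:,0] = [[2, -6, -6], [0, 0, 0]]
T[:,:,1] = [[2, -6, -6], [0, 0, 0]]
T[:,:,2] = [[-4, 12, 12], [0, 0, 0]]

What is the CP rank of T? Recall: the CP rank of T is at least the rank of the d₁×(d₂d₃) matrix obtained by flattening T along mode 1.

1

Lower bound: T ≠ 0 (e.g. T[0,0,0] = 2), so rank(T) ≥ 1.
Upper bound: if T = a ⊗ b ⊗ c then every fibre of T is a multiple of the corresponding factor, so read the factors off the fibres through the nonzero entry T[0,0,0] = 2.
The mode-1 fibre T[:,0,0] = [2, 0] gives a = (1, 0) (primitive direction); the mode-2 fibre T[0,:,0] = [2, -6, -6] gives b = (1, -3, -3); then c[k] = T[0,0,k] / (a[0]·b[0]) = [2, 2, -4] / 1 = (2, 2, -4).
Expanding (1, 0) ⊗ (1, -3, -3) ⊗ (2, 2, -4) reproduces all 18 entries of T, so T = (1, 0) ⊗ (1, -3, -3) ⊗ (2, 2, -4) and rank(T) ≤ 1.
These bounds meet, so rank(T) = 1.
Check entry T[0,2,0] = -6: (1)·(-3)·(2) = -6.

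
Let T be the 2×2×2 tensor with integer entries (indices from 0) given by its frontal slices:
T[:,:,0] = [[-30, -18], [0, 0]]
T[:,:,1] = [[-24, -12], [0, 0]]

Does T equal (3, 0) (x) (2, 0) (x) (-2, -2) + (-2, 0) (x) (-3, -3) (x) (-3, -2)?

Reconstruct entrywise from the claimed factors. For example, T[1,1,0] = 0 and Σₗ aₗ[1]bₗ[1]cₗ[0] = (0)·(0)·(-2) + (0)·(-3)·(-3) = 0; checking all 8 entries, every one matches. The claim holds.

Yes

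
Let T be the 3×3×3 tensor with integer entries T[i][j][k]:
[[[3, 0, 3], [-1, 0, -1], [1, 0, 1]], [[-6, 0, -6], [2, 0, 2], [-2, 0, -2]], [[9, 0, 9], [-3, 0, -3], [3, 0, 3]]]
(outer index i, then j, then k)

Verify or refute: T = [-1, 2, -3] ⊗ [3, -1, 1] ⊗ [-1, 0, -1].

Reconstruct entrywise from the claimed factors. For example, T[2,2,1] = 0 and Σₗ aₗ[2]bₗ[2]cₗ[1] = (-3)·(1)·(0) = 0; checking all 27 entries, every one matches. The claim holds.

Yes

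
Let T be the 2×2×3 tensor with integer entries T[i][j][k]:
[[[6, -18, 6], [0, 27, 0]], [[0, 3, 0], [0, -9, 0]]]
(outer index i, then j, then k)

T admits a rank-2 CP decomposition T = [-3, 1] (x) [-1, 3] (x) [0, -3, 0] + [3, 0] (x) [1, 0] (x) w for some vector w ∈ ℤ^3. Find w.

w = [2, -3, 2]

Subtract the known terms from T to get the rank-1 residual R = [3, 0] (x) [1, 0] (x) w, so R[i,j,k] = a[i]·b[j]·w[k]. Pick indices with nonzero a[0]·b[0] = (3)·(1) = 3. Only the fibre through (0,0,·) is needed: R[0,0,:] = T[0,0,:] − Σₗ aₗ[0]bₗ[0]cₗ = [6, -18, 6] − (-3)·(-1)·[0, -3, 0] = [6, -9, 6]. Then w[k] = R[0,0,k] / 3 for each k, giving w = [6, -9, 6] / 3 = [2, -3, 2].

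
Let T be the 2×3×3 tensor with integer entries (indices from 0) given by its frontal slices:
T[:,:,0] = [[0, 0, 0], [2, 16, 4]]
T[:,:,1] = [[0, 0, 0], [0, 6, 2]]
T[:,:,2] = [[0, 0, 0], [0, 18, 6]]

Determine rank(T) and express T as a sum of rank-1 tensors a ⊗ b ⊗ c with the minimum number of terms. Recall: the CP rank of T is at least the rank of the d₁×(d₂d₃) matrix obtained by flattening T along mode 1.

rank(T) = 2

Lower bound: the mode-3 unfolding of T (rows indexed by k, columns by (i,j) = (0,0), (0,1), (0,2), (1,0), (1,1), (1,2)) is [[0, 0, 0, 2, 16, 4], [0, 0, 0, 0, 6, 2], [0, 0, 0, 0, 18, 6]].
There the 2×2 minor on rows k ∈ {0, 1}, columns (i,j) ∈ {(1,0), (1,1)} is det [[2, 16], [0, 6]] = 12 ≠ 0, so this unfolding has rank ≥ 2; CP rank is at least every unfolding rank, so rank(T) ≥ 2. (Unfolding ranks only ever bound the CP rank from below — rank(T) can be strictly larger than all of them — so the matching upper bound has to come from an explicit 2-term decomposition.)
Upper bound — finding two terms. Every mode-1 slice of T is a multiple of one matrix: T[i,:,:] = a[i]·M with a = [0, 1] and M = [[2, 0, 0], [16, 6, 18], [4, 2, 6]] (rows indexed by j, columns by k). So it suffices to write M as a sum of two rank-1 matrices.
The rows of M satisfy (row 1) = 2·(row 0) + 3·(row 2), so splitting by rows, M = [1, 2, 0][2, 0, 0]ᵀ + [0, 3, 1][4, 2, 6]ᵀ.
Hence T = [0, 1] ⊗ [1, 2, 0] ⊗ [2, 0, 0] + [0, 1] ⊗ [0, 3, 1] ⊗ [4, 2, 6], so rank(T) ≤ 2.
These bounds meet, so rank(T) = 2.
Check entry T[1,1,1] = 6: (1)·(2)·(0) + (1)·(3)·(2) = 6.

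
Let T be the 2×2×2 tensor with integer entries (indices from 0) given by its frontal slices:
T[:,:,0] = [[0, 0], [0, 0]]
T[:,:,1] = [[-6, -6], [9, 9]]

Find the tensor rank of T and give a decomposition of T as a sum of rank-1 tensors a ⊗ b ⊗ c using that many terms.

Lower bound: T ≠ 0 (e.g. T[0,0,1] = -6), so rank(T) ≥ 1.
Upper bound: if T = a ⊗ b ⊗ c then every fibre of T is a multiple of the corresponding factor, so read the factors off the fibres through the nonzero entry T[0,0,1] = -6.
The mode-1 fibre T[:,0,1] = [-6, 9] gives a = [2, -3] (primitive direction); the mode-2 fibre T[0,:,1] = [-6, -6] gives b = [1, 1]; then c[k] = T[0,0,k] / (a[0]·b[0]) = [0, -6] / 2 = [0, -3].
Expanding [2, -3] ⊗ [1, 1] ⊗ [0, -3] reproduces all 8 entries of T, so T = [2, -3] ⊗ [1, 1] ⊗ [0, -3] and rank(T) ≤ 1.
These bounds meet, so rank(T) = 1.
Check entry T[0,0,0] = 0: (2)·(1)·(0) = 0.

rank(T) = 1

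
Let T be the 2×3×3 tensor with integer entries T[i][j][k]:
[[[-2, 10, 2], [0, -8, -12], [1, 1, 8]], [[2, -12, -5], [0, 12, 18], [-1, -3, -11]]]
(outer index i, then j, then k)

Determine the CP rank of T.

2

Lower bound: the mode-2 unfolding of T (rows indexed by j, columns by (i,k) = (0,0), (0,1), (0,2), (1,0), (1,1), (1,2)) is [[-2, 10, 2, 2, -12, -5], [0, -8, -12, 0, 12, 18], [1, 1, 8, -1, -3, -11]].
There the 2×2 minor on rows j ∈ {0, 1}, columns (i,k) ∈ {(0,0), (0,1)} is det [[-2, 10], [0, -8]] = 16 ≠ 0, so this unfolding has rank ≥ 2; CP rank is at least every unfolding rank, so rank(T) ≥ 2. (Flattening ranks never certify an upper bound on CP rank; for that we must actually write T with 2 rank-1 terms.)
Upper bound — finding two terms. Write S_k = T[:,:,k] for the frontal slices: S₀ = [[-2, 0, 1], [2, 0, -1]], S₁ = [[10, -8, 1], [-12, 12, -3]], S₂ = [[2, -12, 8], [-5, 18, -11]].
If T = a₁ ⊗ b₁ ⊗ c₁ + a₂ ⊗ b₂ ⊗ c₂ then each S_k = c₁[k]·a₁b₁ᵀ + c₂[k]·a₂b₂ᵀ. S₀ and S₁ are linearly independent, so a₁b₁ᵀ and a₂b₂ᵀ must span the same plane of matrices: they are the rank-1 matrices of the form x·S₀ + y·S₁.
The 2×2 minor of x·S₀ + y·S₁ on rows {0,1}, columns {0,1} is −8·xy + 24·y² = (-8)·(x − 3·y)(y), vanishing at (x:y) = (3:1) and (1:0).
M₁ = 3·S₀ + S₁ = [[4, -8, 4], [-6, 12, -6]] = 2·(2, -3)(1, -2, 1)ᵀ and M₂ = S₀ = [[-2, 0, 1], [2, 0, -1]] = −(1, -1)(2, 0, -1)ᵀ, so take a₁ = (2, -3), b₁ = (1, -2, 1), a₂ = (1, -1), b₂ = (2, 0, -1).
Each slice is an integer combination of E₁ = a₁b₁ᵀ and E₂ = a₂b₂ᵀ: S₀ = −E₂, S₁ = 2·E₁ + 3·E₂, S₂ = 3·E₁ − 2·E₂; reading off coefficients, c₁ = (0, 2, 3) and c₂ = (-1, 3, -2).
Hence T = (2, -3) ⊗ (1, -2, 1) ⊗ (0, 2, 3) + (1, -1) ⊗ (2, 0, -1) ⊗ (-1, 3, -2), so rank(T) ≤ 2.
These bounds meet, so rank(T) = 2.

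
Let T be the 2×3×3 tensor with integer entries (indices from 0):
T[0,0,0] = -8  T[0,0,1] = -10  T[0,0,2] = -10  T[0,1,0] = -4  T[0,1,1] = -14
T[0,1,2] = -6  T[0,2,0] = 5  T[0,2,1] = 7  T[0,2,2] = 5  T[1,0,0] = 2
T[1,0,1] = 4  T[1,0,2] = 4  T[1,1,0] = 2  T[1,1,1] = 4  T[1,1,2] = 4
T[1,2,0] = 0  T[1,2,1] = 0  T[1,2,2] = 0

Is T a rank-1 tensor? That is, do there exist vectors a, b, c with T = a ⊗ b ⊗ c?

The mode-2 unfolding of T (rows indexed by j, columns by (i,k) = (0,0), (0,1), (0,2), (1,0), (1,1), (1,2)) is [[-8, -10, -10, 2, 4, 4], [-4, -14, -6, 2, 4, 4], [5, 7, 5, 0, 0, 0]].
There the 3×3 minor on rows j ∈ {0, 1, 2}, columns (i,k) ∈ {(0,0), (0,1), (0,2)} is det [[-8, -10, -10], [-4, -14, -6], [5, 7, 5]] = -96 ≠ 0, so this unfolding has rank ≥ 3; CP rank is at least every unfolding rank, so rank(T) ≥ 3.
In particular rank(T) ≥ 3 > 1, so T is not rank-1.

No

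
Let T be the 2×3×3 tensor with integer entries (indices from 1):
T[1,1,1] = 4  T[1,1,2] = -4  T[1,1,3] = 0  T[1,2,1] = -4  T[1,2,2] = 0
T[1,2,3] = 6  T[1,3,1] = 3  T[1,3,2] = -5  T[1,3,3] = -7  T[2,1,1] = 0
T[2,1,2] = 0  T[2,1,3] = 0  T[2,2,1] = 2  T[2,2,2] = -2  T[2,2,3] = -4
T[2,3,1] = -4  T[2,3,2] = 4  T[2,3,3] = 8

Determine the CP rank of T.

3

Lower bound: the mode-3 unfolding of T (rows indexed by k, columns by (i,j) = (1,1), (1,2), (1,3), (2,1), (2,2), (2,3)) is [[4, -4, 3, 0, 2, -4], [-4, 0, -5, 0, -2, 4], [0, 6, -7, 0, -4, 8]].
There the 3×3 minor on rows k ∈ {1, 2, 3}, columns (i,j) ∈ {(1,1), (1,2), (1,3)} is det [[4, -4, 3], [-4, 0, -5], [0, 6, -7]] = 160 ≠ 0, so this unfolding has rank ≥ 3; CP rank is at least every unfolding rank, so rank(T) ≥ 3. (Flattening ranks never certify an upper bound on CP rank; for that we must actually write T with 3 rank-1 terms.)
Upper bound: T is a sum of 3 rank-1 terms, T = [1, -1] ∘ [0, 1, -2] ∘ [-2, 2, 4] + [1, 0] ∘ [0, 2, 1] ∘ [-1, -1, 1] + [1, 0] ∘ [1, 0, 0] ∘ [4, -4, 0] (written with every a and b primitive with positive leading entry and the scale carried by c; CP decompositions are not unique, and this one is verified by expanding entrywise), so rank(T) ≤ 3.
These bounds meet, so rank(T) = 3.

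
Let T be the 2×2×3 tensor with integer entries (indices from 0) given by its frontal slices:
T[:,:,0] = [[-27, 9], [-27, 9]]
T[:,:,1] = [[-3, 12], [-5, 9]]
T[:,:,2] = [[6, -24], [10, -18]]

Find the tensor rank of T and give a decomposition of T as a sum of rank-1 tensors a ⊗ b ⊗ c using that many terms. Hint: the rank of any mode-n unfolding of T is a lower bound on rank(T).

Lower bound: in the mode-2 unfolding of T (rows indexed by j, columns by (i,k)) the 2×2 minor on rows j ∈ {0, 1}, columns (i,k) ∈ {(0,0), (0,1)} is det [[-27, -3], [9, 12]] = -297 ≠ 0, so that unfolding has rank ≥ 2 and hence rank(T) ≥ 2 (CP rank is at least every unfolding rank, though it can be larger).
Upper bound: with S_k = T[:,:,k], the two rank-1 terms a₁b₁ᵀ, a₂b₂ᵀ are the rank-1 members of the pencil x·S₀ + y·S₁.
det(x·S₀ + y·S₁) is 99·xy + 33·y² = 33·(y)(3·x + y), vanishing at (x:y) = (1:0) and (1:-3).
M₁ = S₀ = [[-27, 9], [-27, 9]] = (-9)·(1, 1)(3, -1)ᵀ and M₂ = S₀ − 3·S₁ = [[-18, -27], [-12, -18]] = (-3)·(3, 2)(2, 3)ᵀ, so take a₁ = (1, 1), b₁ = (3, -1), a₂ = (3, 2), b₂ = (2, 3).
Each slice is an integer combination of E₁ = a₁b₁ᵀ and E₂ = a₂b₂ᵀ: S₀ = −9·E₁, S₁ = −3·E₁ + E₂, S₂ = 6·E₁ − 2·E₂; reading off coefficients, c₁ = (-9, -3, 6) and c₂ = (0, 1, -2).
Hence T = (1, 1) ⊗ (3, -1) ⊗ (-9, -3, 6) + (3, 2) ⊗ (2, 3) ⊗ (0, 1, -2), so rank(T) ≤ 2.
These bounds meet, so rank(T) = 2.

rank(T) = 2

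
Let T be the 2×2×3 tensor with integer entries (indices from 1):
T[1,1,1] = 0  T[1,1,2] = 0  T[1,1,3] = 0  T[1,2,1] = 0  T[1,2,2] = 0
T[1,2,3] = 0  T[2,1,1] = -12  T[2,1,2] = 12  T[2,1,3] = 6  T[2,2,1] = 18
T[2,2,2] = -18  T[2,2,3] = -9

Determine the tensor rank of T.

Lower bound: T ≠ 0 (e.g. T[2,1,1] = -12), so rank(T) ≥ 1.
Upper bound: if T = a (x) b (x) c then every fibre of T is a multiple of the corresponding factor, so read the factors off the fibres through the nonzero entry T[2,1,1] = -12.
The mode-1 fibre T[:,1,1] = [0, -12] gives a = [0, 1] (primitive direction); the mode-2 fibre T[2,:,1] = [-12, 18] gives b = [2, -3]; then c[k] = T[2,1,k] / (a[2]·b[1]) = [-12, 12, 6] / 2 = [-6, 6, 3].
Expanding [0, 1] (x) [2, -3] (x) [-6, 6, 3] reproduces all 12 entries of T, so T = [0, 1] (x) [2, -3] (x) [-6, 6, 3] and rank(T) ≤ 1.
These bounds meet, so rank(T) = 1.
Check entry T[1,2,3] = 0: (0)·(-3)·(3) = 0.

1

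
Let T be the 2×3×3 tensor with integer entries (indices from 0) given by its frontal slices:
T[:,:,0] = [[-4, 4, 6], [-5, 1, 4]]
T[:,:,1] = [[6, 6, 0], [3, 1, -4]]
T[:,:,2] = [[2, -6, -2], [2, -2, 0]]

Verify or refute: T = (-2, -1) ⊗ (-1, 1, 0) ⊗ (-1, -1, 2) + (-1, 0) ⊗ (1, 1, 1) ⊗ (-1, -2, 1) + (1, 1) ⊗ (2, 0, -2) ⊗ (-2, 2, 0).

Reconstruct entry (0,0,0) from the claimed factors: Σₗ aₗ[0]bₗ[0]cₗ[0] = (-2)·(-1)·(-1) + (-1)·(1)·(-1) + (1)·(2)·(-2) = -5, but T[0,0,0] = -4. The claim is false.

No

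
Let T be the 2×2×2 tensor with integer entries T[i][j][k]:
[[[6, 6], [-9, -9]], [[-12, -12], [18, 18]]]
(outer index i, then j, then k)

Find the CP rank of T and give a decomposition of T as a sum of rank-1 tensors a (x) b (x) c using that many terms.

Lower bound: T ≠ 0 (e.g. T[0,0,0] = 6), so rank(T) ≥ 1.
Upper bound: if T = a (x) b (x) c then every fibre of T is a multiple of the corresponding factor, so read the factors off the fibres through the nonzero entry T[0,0,0] = 6.
The mode-1 fibre T[:,0,0] = [6, -12] gives a = [1, -2] (primitive direction); the mode-2 fibre T[0,:,0] = [6, -9] gives b = [2, -3]; then c[k] = T[0,0,k] / (a[0]·b[0]) = [6, 6] / 2 = [3, 3].
Expanding [1, -2] (x) [2, -3] (x) [3, 3] reproduces all 8 entries of T, so T = [1, -2] (x) [2, -3] (x) [3, 3] and rank(T) ≤ 1.
These bounds meet, so rank(T) = 1.

rank(T) = 1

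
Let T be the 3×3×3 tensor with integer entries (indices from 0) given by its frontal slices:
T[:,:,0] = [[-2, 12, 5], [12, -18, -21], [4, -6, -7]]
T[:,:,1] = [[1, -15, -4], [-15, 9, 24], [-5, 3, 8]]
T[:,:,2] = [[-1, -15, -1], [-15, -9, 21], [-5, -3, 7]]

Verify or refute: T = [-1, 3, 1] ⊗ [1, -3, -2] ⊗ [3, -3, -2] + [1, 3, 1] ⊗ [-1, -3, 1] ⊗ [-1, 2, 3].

Yes

Reconstruct entrywise from the claimed factors. For example, T[0,2,0] = 5 and Σₗ aₗ[0]bₗ[2]cₗ[0] = (-1)·(-2)·(3) + (1)·(1)·(-1) = 5; checking all 27 entries, every one matches. The claim holds.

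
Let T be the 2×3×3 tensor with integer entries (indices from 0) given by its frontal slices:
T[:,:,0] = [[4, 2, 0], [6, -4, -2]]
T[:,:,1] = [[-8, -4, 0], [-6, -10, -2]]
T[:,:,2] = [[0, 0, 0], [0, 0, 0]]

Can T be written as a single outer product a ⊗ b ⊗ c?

The mode-2 unfolding of T (rows indexed by j, columns by (i,k) = (0,0), (0,1), (0,2), (1,0), (1,1), (1,2)) is [[4, -8, 0, 6, -6, 0], [2, -4, 0, -4, -10, 0], [0, 0, 0, -2, -2, 0]].
There the 2×2 minor on rows j ∈ {0, 1}, columns (i,k) ∈ {(0,0), (1,0)} is det [[4, 6], [2, -4]] = -28 ≠ 0, so this unfolding has rank ≥ 2; CP rank is at least every unfolding rank, so rank(T) ≥ 2.
In particular rank(T) ≥ 2 > 1, so T is not rank-1.

No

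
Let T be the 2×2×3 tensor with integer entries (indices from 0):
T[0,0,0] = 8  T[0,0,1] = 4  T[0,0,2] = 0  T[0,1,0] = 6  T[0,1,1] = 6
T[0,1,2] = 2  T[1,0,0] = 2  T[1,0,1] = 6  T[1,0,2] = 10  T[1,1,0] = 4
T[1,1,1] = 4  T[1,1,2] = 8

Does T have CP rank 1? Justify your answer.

No

The mode-3 unfolding of T (rows indexed by k, columns by (i,j) = (0,0), (0,1), (1,0), (1,1)) is [[8, 6, 2, 4], [4, 6, 6, 4], [0, 2, 10, 8]].
There the 3×3 minor on rows k ∈ {0, 1, 2}, columns (i,j) ∈ {(0,0), (0,1), (1,0)} is det [[8, 6, 2], [4, 6, 6], [0, 2, 10]] = 160 ≠ 0, so this unfolding has rank ≥ 3; CP rank is at least every unfolding rank, so rank(T) ≥ 3.
In particular rank(T) ≥ 3 > 1, so T is not rank-1.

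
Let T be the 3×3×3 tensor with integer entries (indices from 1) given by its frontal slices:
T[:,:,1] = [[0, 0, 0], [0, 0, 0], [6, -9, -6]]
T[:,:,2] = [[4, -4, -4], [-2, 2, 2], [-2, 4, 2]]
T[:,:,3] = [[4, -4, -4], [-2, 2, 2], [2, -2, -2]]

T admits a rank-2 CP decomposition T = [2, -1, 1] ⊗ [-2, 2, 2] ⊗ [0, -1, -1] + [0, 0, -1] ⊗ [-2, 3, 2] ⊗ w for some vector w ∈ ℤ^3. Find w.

w = [3, -2, 0]

Subtract the known terms from T to get the rank-1 residual R = [0, 0, -1] ⊗ [-2, 3, 2] ⊗ w, so R[i,j,k] = a[i]·b[j]·w[k]. Pick indices with nonzero a[3]·b[1] = (-1)·(-2) = 2. Only the fibre through (3,1,·) is needed: R[3,1,:] = T[3,1,:] − Σₗ aₗ[3]bₗ[1]cₗ = [6, -2, 2] − (1)·(-2)·[0, -1, -1] = [6, -4, 0]. Then w[k] = R[3,1,k] / 2 for each k, giving w = [6, -4, 0] / 2 = [3, -2, 0].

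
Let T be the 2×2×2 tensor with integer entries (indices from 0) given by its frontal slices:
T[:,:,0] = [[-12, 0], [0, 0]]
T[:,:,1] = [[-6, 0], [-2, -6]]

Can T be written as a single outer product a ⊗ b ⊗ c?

No

The mode-2 unfolding of T (rows indexed by j, columns by (i,k) = (0,0), (0,1), (1,0), (1,1)) is [[-12, -6, 0, -2], [0, 0, 0, -6]].
There the 2×2 minor on rows j ∈ {0, 1}, columns (i,k) ∈ {(0,0), (1,1)} is det [[-12, -2], [0, -6]] = 72 ≠ 0, so this unfolding has rank ≥ 2; CP rank is at least every unfolding rank, so rank(T) ≥ 2.
In particular rank(T) ≥ 2 > 1, so T is not rank-1.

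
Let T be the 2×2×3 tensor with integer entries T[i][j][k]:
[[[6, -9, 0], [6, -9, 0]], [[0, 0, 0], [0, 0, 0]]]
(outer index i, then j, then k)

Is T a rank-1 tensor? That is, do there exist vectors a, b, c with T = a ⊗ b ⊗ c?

Yes

The mode-1 fibre T[:,0,0] = [6, 0] gives a = [1, 0] (primitive direction); the mode-2 fibre T[0,:,0] = [6, 6] gives b = [1, 1]; then c[k] = T[0,0,k] / (a[0]·b[0]) = [6, -9, 0] / 1 = [6, -9, 0].
Expanding [1, 0] ⊗ [1, 1] ⊗ [6, -9, 0] reproduces all 12 entries of T, so T = [1, 0] ⊗ [1, 1] ⊗ [6, -9, 0] and rank(T) ≤ 1.
Equivalently every frontal slice T[:,:,k] is c[k] times the rank-1 matrix [1, 0] ⊗ [1, 1]. So T has rank 1 (it is nonzero).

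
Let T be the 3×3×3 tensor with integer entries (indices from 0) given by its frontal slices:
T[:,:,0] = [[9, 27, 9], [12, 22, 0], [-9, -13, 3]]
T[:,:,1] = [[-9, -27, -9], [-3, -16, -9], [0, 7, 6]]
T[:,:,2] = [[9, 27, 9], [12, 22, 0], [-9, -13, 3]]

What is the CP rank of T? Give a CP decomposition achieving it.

Lower bound: in the mode-1 unfolding of T (rows indexed by i, columns by (j,k)) the 2×2 minor on rows i ∈ {0, 1}, columns (j,k) ∈ {(0,0), (0,1)} is det [[9, -9], [12, -3]] = 81 ≠ 0, so that unfolding has rank ≥ 2 and hence rank(T) ≥ 2 (CP rank is at least every unfolding rank, though it can be larger).
Upper bound: with S_k = T[:,:,k], the two rank-1 terms a₁b₁ᵀ, a₂b₂ᵀ are the rank-1 members of the pencil x·S₀ + y·S₁.
The 2×2 minor of x·S₀ + y·S₁ on rows {0,1}, columns {0,1} is −126·x² + 63·xy + 63·y² = (-63)·(x − y)(2·x + y), vanishing at (x:y) = (1:1) and (1:-2).
M₁ = S₀ + S₁ = [[0, 0, 0], [9, 6, -9], [-9, -6, 9]] = 3·[0, 1, -1][3, 2, -3]ᵀ and M₂ = S₀ − 2·S₁ = [[27, 81, 27], [18, 54, 18], [-9, -27, -9]] = 9·[3, 2, -1][1, 3, 1]ᵀ, so take a₁ = [0, 1, -1], b₁ = [3, 2, -3], a₂ = [3, 2, -1], b₂ = [1, 3, 1].
Each slice is an integer combination of E₁ = a₁b₁ᵀ and E₂ = a₂b₂ᵀ: S₀ = 2·E₁ + 3·E₂, S₁ = E₁ − 3·E₂, S₂ = 2·E₁ + 3·E₂; reading off coefficients, c₁ = [2, 1, 2] and c₂ = [3, -3, 3].
Hence T = [0, 1, -1] ⊗ [3, 2, -3] ⊗ [2, 1, 2] + [3, 2, -1] ⊗ [1, 3, 1] ⊗ [3, -3, 3], so rank(T) ≤ 2.
These bounds meet, so rank(T) = 2.

rank(T) = 2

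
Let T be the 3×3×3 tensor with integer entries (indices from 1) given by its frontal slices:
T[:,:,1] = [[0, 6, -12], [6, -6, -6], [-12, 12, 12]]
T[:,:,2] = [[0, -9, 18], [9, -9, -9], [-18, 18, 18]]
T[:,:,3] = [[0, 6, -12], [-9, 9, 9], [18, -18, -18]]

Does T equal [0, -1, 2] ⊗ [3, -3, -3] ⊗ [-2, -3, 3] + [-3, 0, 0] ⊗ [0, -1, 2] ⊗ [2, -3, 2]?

Reconstruct entrywise from the claimed factors. For example, T[2,1,1] = 6 and Σₗ aₗ[2]bₗ[1]cₗ[1] = (-1)·(3)·(-2) + (0)·(0)·(2) = 6; checking all 27 entries, every one matches. The claim holds.

Yes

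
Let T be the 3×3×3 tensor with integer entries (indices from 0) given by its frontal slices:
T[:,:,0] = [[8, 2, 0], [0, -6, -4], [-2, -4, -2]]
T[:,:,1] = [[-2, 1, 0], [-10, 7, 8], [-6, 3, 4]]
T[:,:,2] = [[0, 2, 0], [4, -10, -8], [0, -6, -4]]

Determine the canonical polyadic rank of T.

Lower bound: the mode-1 unfolding of T (rows indexed by i, columns by (j,k) = (0,0), (0,1), (0,2), (1,0), (1,1), (1,2), (2,0), (2,1), (2,2)) is [[8, -2, 0, 2, 1, 2, 0, 0, 0], [0, -10, 4, -6, 7, -10, -4, 8, -8], [-2, -6, 0, -4, 3, -6, -2, 4, -4]].
There the 3×3 minor on rows i ∈ {0, 1, 2}, columns (j,k) ∈ {(0,0), (0,1), (0,2)} is det [[8, -2, 0], [0, -10, 4], [-2, -6, 0]] = 208 ≠ 0, so this unfolding has rank ≥ 3; CP rank is at least every unfolding rank, so rank(T) ≥ 3. (This is only a lower bound: in general the CP rank may exceed every unfolding rank, so we still need to exhibit 3 rank-1 terms summing to T.)
Upper bound: T is a sum of 3 rank-1 terms, T = [0, 2, 1] ⊗ [1, -1, -1] ⊗ [2, -4, 4] + [1, -1, -1] ⊗ [2, 1, 0] ⊗ [2, 1, 2] + [1, 0, 0] ⊗ [1, 0, 0] ⊗ [4, -4, -4] (one valid choice — decompositions are not unique — normalised so each a, b is primitive with positive first nonzero entry; check it by expanding all entries), so rank(T) ≤ 3.
These bounds meet, so rank(T) = 3.

3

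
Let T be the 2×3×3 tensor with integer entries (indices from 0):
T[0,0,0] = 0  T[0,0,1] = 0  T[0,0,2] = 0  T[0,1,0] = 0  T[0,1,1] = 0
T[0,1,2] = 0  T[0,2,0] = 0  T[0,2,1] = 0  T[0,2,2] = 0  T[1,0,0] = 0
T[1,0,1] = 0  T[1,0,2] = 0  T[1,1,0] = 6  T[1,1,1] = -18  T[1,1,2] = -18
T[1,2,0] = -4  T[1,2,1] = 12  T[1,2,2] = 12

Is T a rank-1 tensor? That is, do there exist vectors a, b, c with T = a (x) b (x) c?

The mode-1 fibre T[:,1,0] = [0, 6] gives a = [0, 1] (primitive direction); the mode-2 fibre T[1,:,0] = [0, 6, -4] gives b = [0, 3, -2]; then c[k] = T[1,1,k] / (a[1]·b[1]) = [6, -18, -18] / 3 = [2, -6, -6].
Expanding [0, 1] (x) [0, 3, -2] (x) [2, -6, -6] reproduces all 18 entries of T, so T = [0, 1] (x) [0, 3, -2] (x) [2, -6, -6] and rank(T) ≤ 1.
Equivalently every frontal slice T[:,:,k] is c[k] times the rank-1 matrix [0, 1] (x) [0, 3, -2]. So T has rank 1 (it is nonzero).

Yes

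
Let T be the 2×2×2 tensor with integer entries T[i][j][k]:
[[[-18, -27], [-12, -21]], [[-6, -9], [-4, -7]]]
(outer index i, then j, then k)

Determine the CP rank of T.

2

Lower bound: the mode-2 unfolding of T (rows indexed by j, columns by (i,k) = (0,0), (0,1), (1,0), (1,1)) is [[-18, -27, -6, -9], [-12, -21, -4, -7]].
There the 2×2 minor on rows j ∈ {0, 1}, columns (i,k) ∈ {(0,0), (0,1)} is det [[-18, -27], [-12, -21]] = 54 ≠ 0, so this unfolding has rank ≥ 2; CP rank is at least every unfolding rank, so rank(T) ≥ 2. (This is only a lower bound: in general the CP rank may exceed every unfolding rank, so we still need to exhibit 2 rank-1 terms summing to T.)
Upper bound — finding two terms. Every mode-1 slice of T is a multiple of one matrix: T[i,:,:] = a[i]·M with a = [3, 1] and M = [[-6, -9], [-4, -7]] (rows indexed by j, columns by k). So it suffices to write M as a sum of two rank-1 matrices.
Splitting M by its rows (j = 0, 1), M = [1, 0][-6, -9]ᵀ + [0, 1][-4, -7]ᵀ.
Hence T = [3, 1] ⊗ [1, 0] ⊗ [-6, -9] + [3, 1] ⊗ [0, 1] ⊗ [-4, -7], so rank(T) ≤ 2.
These bounds meet, so rank(T) = 2.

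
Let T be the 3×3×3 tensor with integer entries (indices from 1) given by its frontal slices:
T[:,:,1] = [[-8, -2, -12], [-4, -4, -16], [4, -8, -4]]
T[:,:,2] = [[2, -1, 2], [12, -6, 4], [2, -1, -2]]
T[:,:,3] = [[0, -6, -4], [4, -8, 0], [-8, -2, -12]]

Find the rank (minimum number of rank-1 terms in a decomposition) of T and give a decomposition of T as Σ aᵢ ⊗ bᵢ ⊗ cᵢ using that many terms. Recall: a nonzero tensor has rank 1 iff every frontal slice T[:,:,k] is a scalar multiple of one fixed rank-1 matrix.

Lower bound: the mode-2 unfolding of T (rows indexed by j, columns by (i,k) = (1,1), (1,2), (1,3), (2,1), (2,2), (2,3), (3,1), (3,2), (3,3)) is [[-8, 2, 0, -4, 12, 4, 4, 2, -8], [-2, -1, -6, -4, -6, -8, -8, -1, -2], [-12, 2, -4, -16, 4, 0, -4, -2, -12]].
There the 3×3 minor on rows j ∈ {1, 2, 3}, columns (i,k) ∈ {(1,1), (1,2), (2,1)} is det [[-8, 2, -4], [-2, -1, -4], [-12, 2, -16]] = -96 ≠ 0, so this unfolding has rank ≥ 3; CP rank is at least every unfolding rank, so rank(T) ≥ 3. (This is only a lower bound: in general the CP rank may exceed every unfolding rank, so we still need to exhibit 3 rank-1 terms summing to T.)
Upper bound: T is a sum of 3 rank-1 terms, T = (0, 2, 1) ⊗ (2, -1, 0) ⊗ (2, 2, 0) + (1, 1, 1) ⊗ (1, 1, 2) ⊗ (-4, 0, -4) + (1, 2, -1) ⊗ (2, -1, 2) ⊗ (-2, 1, 2) (one valid choice — decompositions are not unique — normalised so each a, b is primitive with positive first nonzero entry; check it by expanding all entries), so rank(T) ≤ 3.
These bounds meet, so rank(T) = 3.
Check entry T[3,2,3] = -2: (1)·(-1)·(0) + (1)·(1)·(-4) + (-1)·(-1)·(2) = -2.

rank(T) = 3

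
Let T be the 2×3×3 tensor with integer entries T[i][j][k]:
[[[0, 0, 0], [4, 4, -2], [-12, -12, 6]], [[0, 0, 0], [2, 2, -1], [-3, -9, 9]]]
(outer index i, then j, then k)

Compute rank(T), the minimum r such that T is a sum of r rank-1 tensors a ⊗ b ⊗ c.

2

Lower bound: the mode-1 unfolding of T (rows indexed by i, columns by (j,k) = (0,0), (0,1), (0,2), (1,0), (1,1), (1,2), (2,0), (2,1), (2,2)) is [[0, 0, 0, 4, 4, -2, -12, -12, 6], [0, 0, 0, 2, 2, -1, -3, -9, 9]].
There the 2×2 minor on rows i ∈ {0, 1}, columns (j,k) ∈ {(1,0), (2,0)} is det [[4, -12], [2, -3]] = 12 ≠ 0, so this unfolding has rank ≥ 2; CP rank is at least every unfolding rank, so rank(T) ≥ 2. (Unfolding ranks only ever bound the CP rank from below — rank(T) can be strictly larger than all of them — so the matching upper bound has to come from an explicit 2-term decomposition.)
Upper bound — finding two terms. Write S_k = T[:,:,k] for the frontal slices: S₀ = [[0, 4, -12], [0, 2, -3]], S₁ = [[0, 4, -12], [0, 2, -9]], S₂ = [[0, -2, 6], [0, -1, 9]].
If T = a₁ ⊗ b₁ ⊗ c₁ + a₂ ⊗ b₂ ⊗ c₂ then each S_k = c₁[k]·a₁b₁ᵀ + c₂[k]·a₂b₂ᵀ. S₀ and S₁ are linearly independent, so a₁b₁ᵀ and a₂b₂ᵀ must span the same plane of matrices: they are the rank-1 matrices of the form x·S₀ + y·S₁.
The 2×2 minor of x·S₀ + y·S₁ on rows {0,1}, columns {1,2} is 12·x² − 12·y² = 12·(x − y)(x + y), vanishing at (x:y) = (1:1) and (1:-1).
M₁ = S₀ + S₁ = [[0, 8, -24], [0, 4, -12]] = 4·[2, 1][0, 1, -3]ᵀ and M₂ = S₀ − S₁ = [[0, 0, 0], [0, 0, 6]] = 6·[0, 1][0, 0, 1]ᵀ, so take a₁ = [2, 1], b₁ = [0, 1, -3], a₂ = [0, 1], b₂ = [0, 0, 1].
Each slice is an integer combination of E₁ = a₁b₁ᵀ and E₂ = a₂b₂ᵀ: S₀ = 2·E₁ + 3·E₂, S₁ = 2·E₁ − 3·E₂, S₂ = −E₁ + 6·E₂; reading off coefficients, c₁ = [2, 2, -1] and c₂ = [3, -3, 6].
Hence T = [2, 1] ⊗ [0, 1, -3] ⊗ [2, 2, -1] + [0, 1] ⊗ [0, 0, 1] ⊗ [3, -3, 6], so rank(T) ≤ 2.
These bounds meet, so rank(T) = 2.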